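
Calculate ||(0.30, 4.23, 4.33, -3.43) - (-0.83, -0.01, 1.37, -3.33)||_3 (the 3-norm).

(Σ|x_i - y_i|^3)^(1/3) = (|0.3 - (-0.83)|^3 + |4.23 - (-0.01)|^3 + |4.33 - 1.37|^3 + |-3.43 - (-3.33)|^3)^(1/3)
= (1.13^3 + 4.24^3 + 2.96^3 + 0.1^3)^(1/3) ≈ (1.4429 + 76.225 + 25.9343 + 0.001)^(1/3) = (103.6032)^(1/3) ≈ 4.6967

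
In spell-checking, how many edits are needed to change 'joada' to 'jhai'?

Let D[i][j] be the edit distance between the first i characters of 'joada' and the first j characters of 'jhai', with D[i][0] = i, D[0][j] = j, and D[i][j] = D[i-1][j-1] if the characters match, else 1 + min(D[i-1][j], D[i][j-1], D[i-1][j-1]). Filling the table (rows: prefixes of 'joada', columns: prefixes of 'jhai'):
     ε  j  h  a  i
  ε  0  1  2  3  4
  j  1  0  1  2  3
  o  2  1  1  2  3
  a  3  2  2  1  2
  d  4  3  3  2  2
  a  5  4  4  3  3
The bottom-right entry gives D[5][4] = 3, so no sequence of fewer than 3 edits works. Backtracking through the table gives one optimal edit sequence (3 edits):
  joada → jhada (sub o→h @2)
  jhada → jhaa (del d @4)
  jhaa → jhai (sub a→i @4)
Edit distance = 3.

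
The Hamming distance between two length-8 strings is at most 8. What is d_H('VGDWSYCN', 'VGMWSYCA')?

Differing positions: 3, 8. Hamming distance = 2. The maximum possible Hamming distance for length-8 strings is 8, so d_H/8 = 2/8 = 0.25.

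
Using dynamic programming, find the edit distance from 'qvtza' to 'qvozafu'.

Let D[i][j] be the edit distance between the first i characters of 'qvtza' and the first j characters of 'qvozafu', with D[i][0] = i, D[0][j] = j, and D[i][j] = D[i-1][j-1] if the characters match, else 1 + min(D[i-1][j], D[i][j-1], D[i-1][j-1]). Filling the table (rows: prefixes of 'qvtza', columns: prefixes of 'qvozafu'):
     ε  q  v  o  z  a  f  u
  ε  0  1  2  3  4  5  6  7
  q  1  0  1  2  3  4  5  6
  v  2  1  0  1  2  3  4  5
  t  3  2  1  1  2  3  4  5
  z  4  3  2  2  1  2  3  4
  a  5  4  3  3  2  1  2  3
The bottom-right entry gives D[5][7] = 3, so no sequence of fewer than 3 edits works. Backtracking through the table gives one optimal edit sequence (3 edits):
  qvtza → qvoza (sub t→o @3)
  qvoza → qvozaf (ins f @6)
  qvozaf → qvozafu (ins u @7)
Edit distance = 3.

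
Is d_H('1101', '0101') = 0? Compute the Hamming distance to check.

Differing positions: 1. Hamming distance = 1, so the claim that d_H = 0 is false.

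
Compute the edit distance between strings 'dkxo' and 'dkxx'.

Let D[i][j] be the edit distance between the first i characters of 'dkxo' and the first j characters of 'dkxx', with D[i][0] = i, D[0][j] = j, and D[i][j] = D[i-1][j-1] if the characters match, else 1 + min(D[i-1][j], D[i][j-1], D[i-1][j-1]). Filling the table (rows: prefixes of 'dkxo', columns: prefixes of 'dkxx'):
     ε  d  k  x  x
  ε  0  1  2  3  4
  d  1  0  1  2  3
  k  2  1  0  1  2
  x  3  2  1  0  1
  o  4  3  2  1  1
The bottom-right entry gives D[4][4] = 1, so no sequence of fewer than 1 edit works. Backtracking through the table gives one optimal edit sequence (1 edit):
  dkxo → dkxx (sub o→x @4)
Edit distance = 1.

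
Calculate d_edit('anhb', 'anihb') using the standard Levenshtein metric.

Let D[i][j] be the edit distance between the first i characters of 'anhb' and the first j characters of 'anihb', with D[i][0] = i, D[0][j] = j, and D[i][j] = D[i-1][j-1] if the characters match, else 1 + min(D[i-1][j], D[i][j-1], D[i-1][j-1]). Filling the table (rows: prefixes of 'anhb', columns: prefixes of 'anihb'):
     ε  a  n  i  h  b
  ε  0  1  2  3  4  5
  a  1  0  1  2  3  4
  n  2  1  0  1  2  3
  h  3  2  1  1  1  2
  b  4  3  2  2  2  1
The bottom-right entry gives D[4][5] = 1, so no sequence of fewer than 1 edit works. Backtracking through the table gives one optimal edit sequence (1 edit):
  anhb → anihb (ins i @3)
Edit distance = 1.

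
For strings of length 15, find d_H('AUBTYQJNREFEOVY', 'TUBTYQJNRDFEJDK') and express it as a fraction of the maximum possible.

Differing positions: 1, 10, 13, 14, 15. Hamming distance = 5. The maximum possible Hamming distance for length-15 strings is 15, so d_H/15 = 5/15 ≈ 0.3333.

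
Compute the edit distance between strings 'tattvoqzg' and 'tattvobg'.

Let D[i][j] be the edit distance between the first i characters of 'tattvoqzg' and the first j characters of 'tattvobg', with D[i][0] = i, D[0][j] = j, and D[i][j] = D[i-1][j-1] if the characters match, else 1 + min(D[i-1][j], D[i][j-1], D[i-1][j-1]). Filling the table (rows: prefixes of 'tattvoqzg', columns: prefixes of 'tattvobg'):
     ε  t  a  t  t  v  o  b  g
  ε  0  1  2  3  4  5  6  7  8
  t  1  0  1  2  3  4  5  6  7
  a  2  1  0  1  2  3  4  5  6
  t  3  2  1  0  1  2  3  4  5
  t  4  3  2  1  0  1  2  3  4
  v  5  4  3  2  1  0  1  2  3
  o  6  5  4  3  2  1  0  1  2
  q  7  6  5  4  3  2  1  1  2
  z  8  7  6  5  4  3  2  2  2
  g  9  8  7  6  5  4  3  3  2
The bottom-right entry gives D[9][8] = 2, so no sequence of fewer than 2 edits works. Backtracking through the table gives one optimal edit sequence (2 edits):
  tattvoqzg → tattvozg (del q @7)
  tattvozg → tattvobg (sub z→b @7)
Edit distance = 2.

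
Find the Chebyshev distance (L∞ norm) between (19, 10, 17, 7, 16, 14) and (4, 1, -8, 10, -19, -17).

max(|x_i - y_i|) = max(|19 - 4|, |10 - 1|, |17 - (-8)|, |7 - 10|, |16 - (-19)|, |14 - (-17)|) = max(15, 9, 25, 3, 35, 31) = 35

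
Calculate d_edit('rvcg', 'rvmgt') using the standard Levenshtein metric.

Let D[i][j] be the edit distance between the first i characters of 'rvcg' and the first j characters of 'rvmgt', with D[i][0] = i, D[0][j] = j, and D[i][j] = D[i-1][j-1] if the characters match, else 1 + min(D[i-1][j], D[i][j-1], D[i-1][j-1]). Filling the table (rows: prefixes of 'rvcg', columns: prefixes of 'rvmgt'):
     ε  r  v  m  g  t
  ε  0  1  2  3  4  5
  r  1  0  1  2  3  4
  v  2  1  0  1  2  3
  c  3  2  1  1  2  3
  g  4  3  2  2  1  2
The bottom-right entry gives D[4][5] = 2, so no sequence of fewer than 2 edits works. Backtracking through the table gives one optimal edit sequence (2 edits):
  rvcg → rvmg (sub c→m @3)
  rvmg → rvmgt (ins t @5)
Edit distance = 2.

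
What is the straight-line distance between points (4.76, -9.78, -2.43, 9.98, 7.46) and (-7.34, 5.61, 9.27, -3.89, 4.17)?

√(Σ(x_i - y_i)²) = √((4.76 - (-7.34))² + (-9.78 - 5.61)² + (-2.43 - 9.27)² + (9.98 - (-3.89))² + (7.46 - 4.17)²)
= √(12.1² + (-15.39)² + (-11.7)² + 13.87² + 3.29²) = √(146.41 + 236.8521 + 136.89 + 192.3769 + 10.8241) = √723.3531 ≈ 26.8952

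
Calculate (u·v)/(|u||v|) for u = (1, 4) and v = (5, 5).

With u = (1, 4), v = (5, 5):
u·v = 1·5 + 4·5 = 5 + 20 = 25.
|u| = √(1² + 4²) = √17, |v| = √(5² + 5²) = √50, so |u||v| = √(17·50) = √850.
cos θ = (u·v)/(|u||v|) = 25/√850 ≈ 0.8575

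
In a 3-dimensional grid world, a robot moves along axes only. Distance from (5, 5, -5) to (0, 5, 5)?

Σ|x_i - y_i| = |5 - 0| + |5 - 5| + |-5 - 5| = 5 + 0 + 10 = 15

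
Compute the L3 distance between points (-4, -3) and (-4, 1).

(Σ|x_i - y_i|^3)^(1/3) = (|-4 - (-4)|^3 + |-3 - 1|^3)^(1/3)
= (0^3 + 4^3)^(1/3) = (0 + 64)^(1/3) = (64)^(1/3) = 4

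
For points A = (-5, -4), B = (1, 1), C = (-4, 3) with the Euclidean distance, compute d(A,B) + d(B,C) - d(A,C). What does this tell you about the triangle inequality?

d(A,B) = √(6² + 5²) = √61 ≈ 7.8102, d(B,C) = √(5² + 2²) = √29 ≈ 5.3852, d(A,C) = √(1² + 7²) = √50 ≈ 7.0711.
d(A,B) + d(B,C) - d(A,C) = 7.8102 + 5.3852 - 7.0711 = 13.1954 - 7.0711 = 6.1243 (to 4 decimal places). This is ≥ 0, so the triangle inequality holds for these points.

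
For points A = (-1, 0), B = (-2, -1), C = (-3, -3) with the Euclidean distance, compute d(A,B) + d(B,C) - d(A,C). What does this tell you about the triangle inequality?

d(A,B) = √(1² + 1²) = √2 ≈ 1.4142, d(B,C) = √(1² + 2²) = √5 ≈ 2.2361, d(A,C) = √(2² + 3²) = √13 ≈ 3.6056.
d(A,B) + d(B,C) - d(A,C) = 1.4142 + 2.2361 - 3.6056 = 3.6503 - 3.6056 = 0.0447 (to 4 decimal places). This is ≥ 0, so the triangle inequality holds for these points.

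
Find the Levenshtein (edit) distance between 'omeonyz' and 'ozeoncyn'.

Let D[i][j] be the edit distance between the first i characters of 'omeonyz' and the first j characters of 'ozeoncyn', with D[i][0] = i, D[0][j] = j, and D[i][j] = D[i-1][j-1] if the characters match, else 1 + min(D[i-1][j], D[i][j-1], D[i-1][j-1]). Filling the table (rows: prefixes of 'omeonyz', columns: prefixes of 'ozeoncyn'):
     ε  o  z  e  o  n  c  y  n
  ε  0  1  2  3  4  5  6  7  8
  o  1  0  1  2  3  4  5  6  7
  m  2  1  1  2  3  4  5  6  7
  e  3  2  2  1  2  3  4  5  6
  o  4  3  3  2  1  2  3  4  5
  n  5  4  4  3  2  1  2  3  4
  y  6  5  5  4  3  2  2  2  3
  z  7  6  5  5  4  3  3  3  3
The bottom-right entry gives D[7][8] = 3, so no sequence of fewer than 3 edits works. Backtracking through the table gives one optimal edit sequence (3 edits):
  omeonyz → ozeonyz (sub m→z @2)
  ozeonyz → ozeoncyz (ins c @6)
  ozeoncyz → ozeoncyn (sub z→n @8)
Edit distance = 3.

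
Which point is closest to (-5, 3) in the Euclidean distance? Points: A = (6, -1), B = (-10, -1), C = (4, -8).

Distances: d(A) ≈ 11.7047, d(B) ≈ 6.4031, d(C) ≈ 14.2127. Nearest: B = (-10, -1) with distance 6.4031.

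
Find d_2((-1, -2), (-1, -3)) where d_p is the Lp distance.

(Σ|x_i - y_i|^2)^(1/2) = (|-1 - (-1)|^2 + |-2 - (-3)|^2)^(1/2)
= (0^2 + 1^2)^(1/2) = (0 + 1)^(1/2) = (1)^(1/2) = 1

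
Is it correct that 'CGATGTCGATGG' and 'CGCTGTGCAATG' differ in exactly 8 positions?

Differing positions: 3, 7, 8, 10, 11. Hamming distance = 5, so the claim that d_H = 8 is false.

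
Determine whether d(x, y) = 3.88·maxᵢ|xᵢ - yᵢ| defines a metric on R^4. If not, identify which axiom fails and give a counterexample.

Yes. The L∞ (Chebyshev) norm induces a metric on R^4, and multiplying a metric by a positive constant 3.88 > 0 preserves all four axioms: non-negativity (3.88·||x-y|| ≥ 0), identity (3.88·||x-y|| = 0 ⟺ ||x-y|| = 0 ⟺ x = y), symmetry (||x-y|| = ||y-x||), and the triangle inequality (3.88·||x-z|| ≤ 3.88·||x-y|| + 3.88·||y-z||). So d is a metric.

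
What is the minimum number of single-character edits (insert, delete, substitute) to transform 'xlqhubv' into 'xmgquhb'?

Let D[i][j] be the edit distance between the first i characters of 'xlqhubv' and the first j characters of 'xmgquhb', with D[i][0] = i, D[0][j] = j, and D[i][j] = D[i-1][j-1] if the characters match, else 1 + min(D[i-1][j], D[i][j-1], D[i-1][j-1]). Filling the table (rows: prefixes of 'xlqhubv', columns: prefixes of 'xmgquhb'):
     ε  x  m  g  q  u  h  b
  ε  0  1  2  3  4  5  6  7
  x  1  0  1  2  3  4  5  6
  l  2  1  1  2  3  4  5  6
  q  3  2  2  2  2  3  4  5
  h  4  3  3  3  3  3  3  4
  u  5  4  4  4  4  3  4  4
  b  6  5  5  5  5  4  4  4
  v  7  6  6  6  6  5  5  5
The bottom-right entry gives D[7][7] = 5, so no sequence of fewer than 5 edits works. Backtracking through the table gives one optimal edit sequence (5 edits):
  xlqhubv → xmqhubv (sub l→m @2)
  xmqhubv → xmghubv (sub q→g @3)
  xmghubv → xmgqubv (sub h→q @4)
  xmgqubv → xmgquhv (sub b→h @6)
  xmgquhv → xmgquhb (sub v→b @7)
Edit distance = 5.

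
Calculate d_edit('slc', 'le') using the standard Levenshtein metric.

Let D[i][j] be the edit distance between the first i characters of 'slc' and the first j characters of 'le', with D[i][0] = i, D[0][j] = j, and D[i][j] = D[i-1][j-1] if the characters match, else 1 + min(D[i-1][j], D[i][j-1], D[i-1][j-1]). Filling the table (rows: prefixes of 'slc', columns: prefixes of 'le'):
     ε  l  e
  ε  0  1  2
  s  1  1  2
  l  2  1  2
  c  3  2  2
The bottom-right entry gives D[3][2] = 2, so no sequence of fewer than 2 edits works. Backtracking through the table gives one optimal edit sequence (2 edits):
  slc → lc (del s @1)
  lc → le (sub c→e @2)
Edit distance = 2.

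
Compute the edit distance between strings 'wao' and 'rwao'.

Let D[i][j] be the edit distance between the first i characters of 'wao' and the first j characters of 'rwao', with D[i][0] = i, D[0][j] = j, and D[i][j] = D[i-1][j-1] if the characters match, else 1 + min(D[i-1][j], D[i][j-1], D[i-1][j-1]). Filling the table (rows: prefixes of 'wao', columns: prefixes of 'rwao'):
     ε  r  w  a  o
  ε  0  1  2  3  4
  w  1  1  1  2  3
  a  2  2  2  1  2
  o  3  3  3  2  1
The bottom-right entry gives D[3][4] = 1, so no sequence of fewer than 1 edit works. Backtracking through the table gives one optimal edit sequence (1 edit):
  wao → rwao (ins r @1)
Edit distance = 1.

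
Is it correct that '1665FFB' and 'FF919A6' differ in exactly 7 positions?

Differing positions: 1, 2, 3, 4, 5, 6, 7. Hamming distance = 7, so the claim is true.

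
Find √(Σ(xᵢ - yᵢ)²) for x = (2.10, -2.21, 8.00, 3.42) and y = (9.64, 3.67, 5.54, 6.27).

√(Σ(x_i - y_i)²) = √((2.1 - 9.64)² + (-2.21 - 3.67)² + (8 - 5.54)² + (3.42 - 6.27)²)
= √((-7.54)² + (-5.88)² + 2.46² + (-2.85)²) = √(56.8516 + 34.5744 + 6.0516 + 8.1225) = √105.6001 ≈ 10.2762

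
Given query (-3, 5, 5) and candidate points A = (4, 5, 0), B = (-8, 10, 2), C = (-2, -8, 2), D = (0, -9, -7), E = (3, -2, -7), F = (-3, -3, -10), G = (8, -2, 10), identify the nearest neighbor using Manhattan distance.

Distances: d(A) = 12, d(B) = 13, d(C) = 17, d(D) = 29, d(E) = 25, d(F) = 23, d(G) = 23. Nearest: A = (4, 5, 0) with distance 12.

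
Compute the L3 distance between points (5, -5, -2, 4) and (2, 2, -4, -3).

(Σ|x_i - y_i|^3)^(1/3) = (|5 - 2|^3 + |-5 - 2|^3 + |-2 - (-4)|^3 + |4 - (-3)|^3)^(1/3)
= (3^3 + 7^3 + 2^3 + 7^3)^(1/3) = (27 + 343 + 8 + 343)^(1/3) = (721)^(1/3) ≈ 8.967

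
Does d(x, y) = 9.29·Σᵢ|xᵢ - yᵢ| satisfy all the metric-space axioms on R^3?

Yes. The L1 (Manhattan) norm induces a metric on R^3, and multiplying a metric by a positive constant 9.29 > 0 preserves all four axioms: non-negativity (9.29·||x-y|| ≥ 0), identity (9.29·||x-y|| = 0 ⟺ ||x-y|| = 0 ⟺ x = y), symmetry (||x-y|| = ||y-x||), and the triangle inequality (9.29·||x-z|| ≤ 9.29·||x-y|| + 9.29·||y-z||). So d is a metric.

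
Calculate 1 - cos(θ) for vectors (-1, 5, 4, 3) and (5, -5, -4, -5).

With u = (-1, 5, 4, 3), v = (5, -5, -4, -5):
u·v = (-1)·5 + 5·(-5) + 4·(-4) + 3·(-5) = (-5) + (-25) + (-16) + (-15) = -61.
|u| = √((-1)² + 5² + 4² + 3²) = √51, |v| = √(5² + (-5)² + (-4)² + (-5)²) = √91, so |u||v| = √(51·91) = √4641.
cos θ = (u·v)/(|u||v|) = -61/√4641 ≈ -0.8954
Cosine distance = 1 - cos θ ≈ 1 - (-0.8954) = 1.8954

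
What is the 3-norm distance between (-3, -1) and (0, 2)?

(Σ|x_i - y_i|^3)^(1/3) = (|-3 - 0|^3 + |-1 - 2|^3)^(1/3)
= (3^3 + 3^3)^(1/3) = (27 + 27)^(1/3) = (54)^(1/3) ≈ 3.7798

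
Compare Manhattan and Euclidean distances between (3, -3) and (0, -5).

L1 = |3 - 0| + |-3 - (-5)| = 3 + 2 = 5
L2 = √(3² + 2²) = √13 ≈ 3.6056
L1 ≥ L2 always (equality iff movement is along one axis); L1 > L2 here.
Ratio L1/L2 = 5/√13 ≈ 1.3868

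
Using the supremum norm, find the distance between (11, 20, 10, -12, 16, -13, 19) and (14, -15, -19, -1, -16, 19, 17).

max(|x_i - y_i|) = max(|11 - 14|, |20 - (-15)|, |10 - (-19)|, |-12 - (-1)|, |16 - (-16)|, |-13 - 19|, |19 - 17|) = max(3, 35, 29, 11, 32, 32, 2) = 35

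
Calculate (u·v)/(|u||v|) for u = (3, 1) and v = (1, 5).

With u = (3, 1), v = (1, 5):
u·v = 3·1 + 1·5 = 3 + 5 = 8.
|u| = √(3² + 1²) = √10, |v| = √(1² + 5²) = √26, so |u||v| = √(10·26) = √260.
cos θ = (u·v)/(|u||v|) = 8/√260 ≈ 0.4961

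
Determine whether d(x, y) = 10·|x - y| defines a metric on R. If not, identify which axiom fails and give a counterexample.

Yes. Since |x - y| is a metric on R and 10 > 0, the positive scalar multiple 10·|x - y| is also a metric: scaling by a positive constant preserves non-negativity, identity (d=0 ⟺ |x-y|=0 ⟺ x=y), symmetry, and the triangle inequality.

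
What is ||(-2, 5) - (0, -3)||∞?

max(|x_i - y_i|) = max(|-2 - 0|, |5 - (-3)|) = max(2, 8) = 8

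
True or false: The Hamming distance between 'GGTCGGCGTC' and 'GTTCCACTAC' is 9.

Differing positions: 2, 5, 6, 8, 9. Hamming distance = 5, so the claim that d_H = 9 is false.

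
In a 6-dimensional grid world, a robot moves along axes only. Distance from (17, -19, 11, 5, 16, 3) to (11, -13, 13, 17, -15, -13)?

Σ|x_i - y_i| = |17 - 11| + |-19 - (-13)| + |11 - 13| + |5 - 17| + |16 - (-15)| + |3 - (-13)| = 6 + 6 + 2 + 12 + 31 + 16 = 73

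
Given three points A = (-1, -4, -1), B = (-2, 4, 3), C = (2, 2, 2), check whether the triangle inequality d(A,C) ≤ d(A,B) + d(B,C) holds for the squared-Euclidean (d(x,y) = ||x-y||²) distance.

d(A,B) = 1² + 8² + 4² = 81, d(B,C) = 4² + 2² + 1² = 21, d(A,C) = 3² + 6² + 3² = 54.
d(A,C) = 54 ≤ 81 + 21 = 102. Triangle inequality is satisfied.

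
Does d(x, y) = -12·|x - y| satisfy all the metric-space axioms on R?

No. With c = -12 < 0, d fails non-negativity: d(5, 9) = -12·|5 - 9| = -12·4 = -48 < 0.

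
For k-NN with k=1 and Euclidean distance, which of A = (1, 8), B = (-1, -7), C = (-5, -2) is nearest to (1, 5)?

Distances: d(A) = 3, d(B) ≈ 12.1655, d(C) ≈ 9.2195. Nearest: A = (1, 8) with distance 3.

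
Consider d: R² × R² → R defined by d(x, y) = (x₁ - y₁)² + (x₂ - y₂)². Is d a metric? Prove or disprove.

No. The squared Euclidean distance fails the triangle inequality. Counterexample: x = (0, 0), y = (1, 1), z = (2, 2). d(x,z) = 2² + 2² = 8, but d(x,y) + d(y,z) = (1² + 1²) + (1² + 1²) = 2 + 2 = 4. Since 8 > 4, the triangle inequality is violated. (Note: √d, the ordinary Euclidean distance, IS a metric.)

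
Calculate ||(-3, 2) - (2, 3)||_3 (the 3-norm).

(Σ|x_i - y_i|^3)^(1/3) = (|-3 - 2|^3 + |2 - 3|^3)^(1/3)
= (5^3 + 1^3)^(1/3) = (125 + 1)^(1/3) = (126)^(1/3) ≈ 5.0133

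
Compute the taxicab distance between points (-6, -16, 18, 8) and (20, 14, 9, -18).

Σ|x_i - y_i| = |-6 - 20| + |-16 - 14| + |18 - 9| + |8 - (-18)| = 26 + 30 + 9 + 26 = 91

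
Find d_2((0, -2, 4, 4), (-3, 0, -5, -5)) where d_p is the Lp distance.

(Σ|x_i - y_i|^2)^(1/2) = (|0 - (-3)|^2 + |-2 - 0|^2 + |4 - (-5)|^2 + |4 - (-5)|^2)^(1/2)
= (3^2 + 2^2 + 9^2 + 9^2)^(1/2) = (9 + 4 + 81 + 81)^(1/2) = (175)^(1/2) ≈ 13.2288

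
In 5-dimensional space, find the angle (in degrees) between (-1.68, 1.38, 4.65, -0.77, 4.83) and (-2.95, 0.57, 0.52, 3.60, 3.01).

With u = (-1.68, 1.38, 4.65, -0.77, 4.83), v = (-2.95, 0.57, 0.52, 3.60, 3.01):
u·v = (-1.68)·(-2.95) + 1.38·0.57 + 4.65·0.52 + (-0.77)·3.6 + 4.83·3.01 = 4.956 + 0.7866 + 2.418 + (-2.772) + 14.5383 = 19.9269.
|u| = √((-1.68)² + 1.38² + 4.65² + (-0.77)² + 4.83²) = √(2.8224 + 1.9044 + 21.6225 + 0.5929 + 23.3289) = √50.2711, |v| = √((-2.95)² + 0.57² + 0.52² + 3.6² + 3.01²) = √(8.7025 + 0.3249 + 0.2704 + 12.96 + 9.0601) = √31.3179.
cos θ = (u·v)/(|u||v|) = 19.9269/(√50.2711·√31.3179) ≈ 0.502209
θ = arccos(0.502209) ≈ 59.85°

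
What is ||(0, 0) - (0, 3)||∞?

max(|x_i - y_i|) = max(|0 - 0|, |0 - 3|) = max(0, 3) = 3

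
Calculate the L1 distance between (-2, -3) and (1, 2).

Σ|x_i - y_i| = |-2 - 1| + |-3 - 2| = 3 + 5 = 8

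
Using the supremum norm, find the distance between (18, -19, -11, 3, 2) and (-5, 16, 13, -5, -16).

max(|x_i - y_i|) = max(|18 - (-5)|, |-19 - 16|, |-11 - 13|, |3 - (-5)|, |2 - (-16)|) = max(23, 35, 24, 8, 18) = 35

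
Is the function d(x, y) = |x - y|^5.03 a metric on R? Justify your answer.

No. d(x,y) = |x-y|^5.03 fails the triangle inequality since p = 5.03 > 1. Counterexample: x = -5, y = 1, z = 3. d(x,z) = |-5 - 3|^5.03 = 8^5.03 ≈ 34877.2821, but d(x,y) + d(y,z) = 6^5.03 + 2^5.03 ≈ 8205.4195 + 32.6724 = 8238.0919. Since 34877.2821 > 8238.0919, the triangle inequality is violated.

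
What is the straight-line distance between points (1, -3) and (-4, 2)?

√(Σ(x_i - y_i)²) = √((1 - (-4))² + (-3 - 2)²)
= √(5² + (-5)²) = √(25 + 25) = √50 ≈ 7.0711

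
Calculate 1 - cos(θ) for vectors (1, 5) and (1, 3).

With u = (1, 5), v = (1, 3):
u·v = 1·1 + 5·3 = 1 + 15 = 16.
|u| = √(1² + 5²) = √26, |v| = √(1² + 3²) = √10, so |u||v| = √(26·10) = √260.
cos θ = (u·v)/(|u||v|) = 16/√260 ≈ 0.9923
Cosine distance = 1 - cos θ ≈ 1 - 0.9923 = 0.0077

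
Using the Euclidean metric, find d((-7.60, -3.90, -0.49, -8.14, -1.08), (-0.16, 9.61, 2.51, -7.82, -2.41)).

√(Σ(x_i - y_i)²) = √((-7.6 - (-0.16))² + (-3.9 - 9.61)² + (-0.49 - 2.51)² + (-8.14 - (-7.82))² + (-1.08 - (-2.41))²)
= √((-7.44)² + (-13.51)² + (-3)² + (-0.32)² + 1.33²) = √(55.3536 + 182.5201 + 9 + 0.1024 + 1.7689) = √248.745 ≈ 15.7717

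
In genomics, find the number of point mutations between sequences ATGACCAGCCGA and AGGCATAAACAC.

Differing positions: 2, 4, 5, 6, 8, 9, 11, 12. Hamming distance = 8.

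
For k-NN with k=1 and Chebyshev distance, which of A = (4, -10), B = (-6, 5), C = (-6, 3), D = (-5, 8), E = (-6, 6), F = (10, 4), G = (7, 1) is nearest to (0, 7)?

Distances: d(A) = 17, d(B) = 6, d(C) = 6, d(D) = 5, d(E) = 6, d(F) = 10, d(G) = 7. Nearest: D = (-5, 8) with distance 5.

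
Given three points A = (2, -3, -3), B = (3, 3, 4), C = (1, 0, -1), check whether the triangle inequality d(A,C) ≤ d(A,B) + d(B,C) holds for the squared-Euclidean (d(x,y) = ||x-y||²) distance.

d(A,B) = 1² + 6² + 7² = 86, d(B,C) = 2² + 3² + 5² = 38, d(A,C) = 1² + 3² + 2² = 14.
d(A,C) = 14 ≤ 86 + 38 = 124. Triangle inequality is satisfied.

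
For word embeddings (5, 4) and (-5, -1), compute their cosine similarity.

With u = (5, 4), v = (-5, -1):
u·v = 5·(-5) + 4·(-1) = (-25) + (-4) = -29.
|u| = √(5² + 4²) = √41, |v| = √((-5)² + (-1)²) = √26, so |u||v| = √(41·26) = √1066.
cos θ = (u·v)/(|u||v|) = -29/√1066 ≈ -0.8882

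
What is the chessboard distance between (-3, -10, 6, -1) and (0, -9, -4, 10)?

max(|x_i - y_i|) = max(|-3 - 0|, |-10 - (-9)|, |6 - (-4)|, |-1 - 10|) = max(3, 1, 10, 11) = 11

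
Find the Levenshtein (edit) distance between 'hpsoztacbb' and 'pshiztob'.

Let D[i][j] be the edit distance between the first i characters of 'hpsoztacbb' and the first j characters of 'pshiztob', with D[i][0] = i, D[0][j] = j, and D[i][j] = D[i-1][j-1] if the characters match, else 1 + min(D[i-1][j], D[i][j-1], D[i-1][j-1]). Filling the table (rows: prefixes of 'hpsoztacbb', columns: prefixes of 'pshiztob'):
     ε  p  s  h  i  z  t  o  b
  ε  0  1  2  3  4  5  6  7  8
  h  1  1  2  2  3  4  5  6  7
  p  2  1  2  3  3  4  5  6  7
  s  3  2  1  2  3  4  5  6  7
  o  4  3  2  2  3  4  5  5  6
  z  5  4  3  3  3  3  4  5  6
  t  6  5  4  4  4  4  3  4  5
  a  7  6  5  5  5  5  4  4  5
  c  8  7  6  6  6  6  5  5  5
  b  9  8  7  7  7  7  6  6  5
  b 10  9  8  8  8  8  7  7  6
The bottom-right entry gives D[10][8] = 6, so no sequence of fewer than 6 edits works. Backtracking through the table gives one optimal edit sequence (6 edits):
  hpsoztacbb → psoztacbb (del h @1)
  psoztacbb → pshoztacbb (ins h @3)
  pshoztacbb → pshiztacbb (sub o→i @4)
  pshiztacbb → pshiztcbb (del a @7)
  pshiztcbb → pshiztbb (del c @7)
  pshiztbb → pshiztob (sub b→o @7)
Edit distance = 6.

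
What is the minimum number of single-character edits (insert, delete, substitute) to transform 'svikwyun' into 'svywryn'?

Let D[i][j] be the edit distance between the first i characters of 'svikwyun' and the first j characters of 'svywryn', with D[i][0] = i, D[0][j] = j, and D[i][j] = D[i-1][j-1] if the characters match, else 1 + min(D[i-1][j], D[i][j-1], D[i-1][j-1]). Filling the table (rows: prefixes of 'svikwyun', columns: prefixes of 'svywryn'):
     ε  s  v  y  w  r  y  n
  ε  0  1  2  3  4  5  6  7
  s  1  0  1  2  3  4  5  6
  v  2  1  0  1  2  3  4  5
  i  3  2  1  1  2  3  4  5
  k  4  3  2  2  2  3  4  5
  w  5  4  3  3  2  3  4  5
  y  6  5  4  3  3  3  3  4
  u  7  6  5  4  4  4  4  4
  n  8  7  6  5  5  5  5  4
The bottom-right entry gives D[8][7] = 4, so no sequence of fewer than 4 edits works. Backtracking through the table gives one optimal edit sequence (4 edits):
  svikwyun → svkwyun (del i @3)
  svkwyun → svywyun (sub k→y @3)
  svywyun → svywrun (sub y→r @5)
  svywrun → svywryn (sub u→y @6)
Edit distance = 4.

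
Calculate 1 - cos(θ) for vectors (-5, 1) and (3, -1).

With u = (-5, 1), v = (3, -1):
u·v = (-5)·3 + 1·(-1) = (-15) + (-1) = -16.
|u| = √((-5)² + 1²) = √26, |v| = √(3² + (-1)²) = √10, so |u||v| = √(26·10) = √260.
cos θ = (u·v)/(|u||v|) = -16/√260 ≈ -0.9923
Cosine distance = 1 - cos θ ≈ 1 - (-0.9923) = 1.9923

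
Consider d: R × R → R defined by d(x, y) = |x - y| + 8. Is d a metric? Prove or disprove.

No. d fails identity of indiscernibles (specifically d(x,x) = 0): d(-8, -8) = |-8 - (-8)| + 8 = 0 + 8 = 8 ≠ 0.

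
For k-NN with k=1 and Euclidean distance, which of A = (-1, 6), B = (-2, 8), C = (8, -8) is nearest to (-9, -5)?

Distances: d(A) ≈ 13.6015, d(B) ≈ 14.7648, d(C) ≈ 17.2627. Nearest: A = (-1, 6) with distance 13.6015.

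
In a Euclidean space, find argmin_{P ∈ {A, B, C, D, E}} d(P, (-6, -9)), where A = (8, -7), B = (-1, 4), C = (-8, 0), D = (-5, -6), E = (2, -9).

Distances: d(A) ≈ 14.1421, d(B) ≈ 13.9284, d(C) ≈ 9.2195, d(D) ≈ 3.1623, d(E) = 8. Nearest: D = (-5, -6) with distance 3.1623.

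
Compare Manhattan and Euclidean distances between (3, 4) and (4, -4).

L1 = |3 - 4| + |4 - (-4)| = 1 + 8 = 9
L2 = √(1² + 8²) = √65 ≈ 8.0623
L1 ≥ L2 always (equality iff movement is along one axis); L1 > L2 here.
Ratio L1/L2 = 9/√65 ≈ 1.1163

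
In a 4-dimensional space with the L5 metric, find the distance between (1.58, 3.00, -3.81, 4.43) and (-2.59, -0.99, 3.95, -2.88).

(Σ|x_i - y_i|^5)^(1/5) = (|1.58 - (-2.59)|^5 + |3 - (-0.99)|^5 + |-3.81 - 3.95|^5 + |4.43 - (-2.88)|^5)^(1/5)
= (4.17^5 + 3.99^5 + 7.76^5 + 7.31^5)^(1/5) ≈ (1260.8989 + 1011.2638 + 28138.9966 + 20873.0967)^(1/5) = (51284.256)^(1/5) ≈ 8.7498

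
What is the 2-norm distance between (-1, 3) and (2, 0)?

(Σ|x_i - y_i|^2)^(1/2) = (|-1 - 2|^2 + |3 - 0|^2)^(1/2)
= (3^2 + 3^2)^(1/2) = (9 + 9)^(1/2) = (18)^(1/2) ≈ 4.2426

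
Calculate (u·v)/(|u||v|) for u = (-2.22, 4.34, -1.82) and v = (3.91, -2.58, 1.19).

With u = (-2.22, 4.34, -1.82), v = (3.91, -2.58, 1.19):
u·v = (-2.22)·3.91 + 4.34·(-2.58) + (-1.82)·1.19 = (-8.6802) + (-11.1972) + (-2.1658) = -22.0432.
|u| = √((-2.22)² + 4.34² + (-1.82)²) = √(4.9284 + 18.8356 + 3.3124) = √27.0764, |v| = √(3.91² + (-2.58)² + 1.19²) = √(15.2881 + 6.6564 + 1.4161) = √23.3606.
cos θ = (u·v)/(|u||v|) = -22.0432/(√27.0764·√23.3606) ≈ -0.8765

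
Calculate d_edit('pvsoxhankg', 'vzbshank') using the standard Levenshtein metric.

Let D[i][j] be the edit distance between the first i characters of 'pvsoxhankg' and the first j characters of 'vzbshank', with D[i][0] = i, D[0][j] = j, and D[i][j] = D[i-1][j-1] if the characters match, else 1 + min(D[i-1][j], D[i][j-1], D[i-1][j-1]). Filling the table (rows: prefixes of 'pvsoxhankg', columns: prefixes of 'vzbshank'):
     ε  v  z  b  s  h  a  n  k
  ε  0  1  2  3  4  5  6  7  8
  p  1  1  2  3  4  5  6  7  8
  v  2  1  2  3  4  5  6  7  8
  s  3  2  2  3  3  4  5  6  7
  o  4  3  3  3  4  4  5  6  7
  x  5  4  4  4  4  5  5  6  7
  h  6  5  5  5  5  4  5  6  7
  a  7  6  6  6  6  5  4  5  6
  n  8  7  7  7  7  6  5  4  5
  k  9  8  8  8  8  7  6  5  4
  g 10  9  9  9  9  8  7  6  5
The bottom-right entry gives D[10][8] = 5, so no sequence of fewer than 5 edits works. Backtracking through the table gives one optimal edit sequence (5 edits):
  pvsoxhankg → vsoxhankg (del p @1)
  vsoxhankg → vzoxhankg (sub s→z @2)
  vzoxhankg → vzbxhankg (sub o→b @3)
  vzbxhankg → vzbshankg (sub x→s @4)
  vzbshankg → vzbshank (del g @9)
Edit distance = 5.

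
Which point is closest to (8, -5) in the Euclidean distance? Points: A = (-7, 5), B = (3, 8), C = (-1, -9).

Distances: d(A) ≈ 18.0278, d(B) ≈ 13.9284, d(C) ≈ 9.8489. Nearest: C = (-1, -9) with distance 9.8489.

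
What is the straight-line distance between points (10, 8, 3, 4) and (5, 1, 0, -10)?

√(Σ(x_i - y_i)²) = √((10 - 5)² + (8 - 1)² + (3 - 0)² + (4 - (-10))²)
= √(5² + 7² + 3² + 14²) = √(25 + 49 + 9 + 196) = √279 ≈ 16.7033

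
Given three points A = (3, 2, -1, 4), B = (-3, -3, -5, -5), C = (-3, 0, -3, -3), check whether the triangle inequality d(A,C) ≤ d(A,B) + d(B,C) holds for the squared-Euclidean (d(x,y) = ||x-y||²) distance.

d(A,B) = 6² + 5² + 4² + 9² = 158, d(B,C) = 0² + 3² + 2² + 2² = 17, d(A,C) = 6² + 2² + 2² + 7² = 93.
d(A,C) = 93 ≤ 158 + 17 = 175. Triangle inequality is satisfied.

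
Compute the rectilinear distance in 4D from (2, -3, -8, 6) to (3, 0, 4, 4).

Σ|x_i - y_i| = |2 - 3| + |-3 - 0| + |-8 - 4| + |6 - 4| = 1 + 3 + 12 + 2 = 18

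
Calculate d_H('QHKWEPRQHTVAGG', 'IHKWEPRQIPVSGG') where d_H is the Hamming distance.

Differing positions: 1, 9, 10, 12. Hamming distance = 4.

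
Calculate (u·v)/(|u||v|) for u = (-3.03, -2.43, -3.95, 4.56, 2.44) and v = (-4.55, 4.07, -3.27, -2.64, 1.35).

With u = (-3.03, -2.43, -3.95, 4.56, 2.44), v = (-4.55, 4.07, -3.27, -2.64, 1.35):
u·v = (-3.03)·(-4.55) + (-2.43)·4.07 + (-3.95)·(-3.27) + 4.56·(-2.64) + 2.44·1.35 = 13.7865 + (-9.8901) + 12.9165 + (-12.0384) + 3.294 = 8.0685.
|u| = √((-3.03)² + (-2.43)² + (-3.95)² + 4.56² + 2.44²) = √(9.1809 + 5.9049 + 15.6025 + 20.7936 + 5.9536) = √57.4355, |v| = √((-4.55)² + 4.07² + (-3.27)² + (-2.64)² + 1.35²) = √(20.7025 + 16.5649 + 10.6929 + 6.9696 + 1.8225) = √56.7524.
cos θ = (u·v)/(|u||v|) = 8.0685/(√57.4355·√56.7524) ≈ 0.1413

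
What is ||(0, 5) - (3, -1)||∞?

max(|x_i - y_i|) = max(|0 - 3|, |5 - (-1)|) = max(3, 6) = 6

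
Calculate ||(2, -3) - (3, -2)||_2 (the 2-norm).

(Σ|x_i - y_i|^2)^(1/2) = (|2 - 3|^2 + |-3 - (-2)|^2)^(1/2)
= (1^2 + 1^2)^(1/2) = (1 + 1)^(1/2) = (2)^(1/2) ≈ 1.4142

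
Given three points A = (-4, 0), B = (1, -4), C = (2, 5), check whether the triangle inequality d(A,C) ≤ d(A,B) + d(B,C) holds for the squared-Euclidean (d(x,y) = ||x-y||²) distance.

d(A,B) = 5² + 4² = 41, d(B,C) = 1² + 9² = 82, d(A,C) = 6² + 5² = 61.
d(A,C) = 61 ≤ 41 + 82 = 123. Triangle inequality is satisfied.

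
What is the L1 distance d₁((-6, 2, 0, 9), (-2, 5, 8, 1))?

Σ|x_i - y_i| = |-6 - (-2)| + |2 - 5| + |0 - 8| + |9 - 1| = 4 + 3 + 8 + 8 = 23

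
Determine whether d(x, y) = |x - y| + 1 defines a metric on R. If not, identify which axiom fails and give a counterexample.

No. d fails identity of indiscernibles (specifically d(x,x) = 0): d(0, 0) = |0 - 0| + 1 = 0 + 1 = 1 ≠ 0.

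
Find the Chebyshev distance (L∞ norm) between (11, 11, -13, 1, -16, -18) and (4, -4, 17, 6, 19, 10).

max(|x_i - y_i|) = max(|11 - 4|, |11 - (-4)|, |-13 - 17|, |1 - 6|, |-16 - 19|, |-18 - 10|) = max(7, 15, 30, 5, 35, 28) = 35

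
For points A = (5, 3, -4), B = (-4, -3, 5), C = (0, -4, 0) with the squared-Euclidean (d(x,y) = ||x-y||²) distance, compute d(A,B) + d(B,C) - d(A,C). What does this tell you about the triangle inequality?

d(A,B) = 9² + 6² + 9² = 198, d(B,C) = 4² + 1² + 5² = 42, d(A,C) = 5² + 7² + 4² = 90.
d(A,B) + d(B,C) - d(A,C) = 198 + 42 - 90 = 240 - 90 = 150. This is ≥ 0, so the triangle inequality holds for these points.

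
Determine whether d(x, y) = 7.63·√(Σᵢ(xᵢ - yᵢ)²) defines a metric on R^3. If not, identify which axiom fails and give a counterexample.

Yes. The L2 (Euclidean) norm induces a metric on R^3, and multiplying a metric by a positive constant 7.63 > 0 preserves all four axioms: non-negativity (7.63·||x-y|| ≥ 0), identity (7.63·||x-y|| = 0 ⟺ ||x-y|| = 0 ⟺ x = y), symmetry (||x-y|| = ||y-x||), and the triangle inequality (7.63·||x-z|| ≤ 7.63·||x-y|| + 7.63·||y-z||). So d is a metric.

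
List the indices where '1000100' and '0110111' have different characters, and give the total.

Differing positions: 1, 2, 3, 6, 7. Hamming distance = 5.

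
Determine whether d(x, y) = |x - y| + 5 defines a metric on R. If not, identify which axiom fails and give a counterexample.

No. d fails identity of indiscernibles (specifically d(x,x) = 0): d(-8, -8) = |-8 - (-8)| + 5 = 0 + 5 = 5 ≠ 0.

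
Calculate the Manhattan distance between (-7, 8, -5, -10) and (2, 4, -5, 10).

Σ|x_i - y_i| = |-7 - 2| + |8 - 4| + |-5 - (-5)| + |-10 - 10| = 9 + 4 + 0 + 20 = 33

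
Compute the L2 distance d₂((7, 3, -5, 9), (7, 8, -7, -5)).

√(Σ(x_i - y_i)²) = √((7 - 7)² + (3 - 8)² + (-5 - (-7))² + (9 - (-5))²)
= √(0² + (-5)² + 2² + 14²) = √(0 + 25 + 4 + 196) = √225 = 15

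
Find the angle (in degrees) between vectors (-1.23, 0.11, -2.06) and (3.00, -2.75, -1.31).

With u = (-1.23, 0.11, -2.06), v = (3.00, -2.75, -1.31):
u·v = (-1.23)·3 + 0.11·(-2.75) + (-2.06)·(-1.31) = (-3.69) + (-0.3025) + 2.6986 = -1.2939.
|u| = √((-1.23)² + 0.11² + (-2.06)²) = √(1.5129 + 0.0121 + 4.2436) = √5.7686, |v| = √(3² + (-2.75)² + (-1.31)²) = √(9 + 7.5625 + 1.7161) = √18.2786.
cos θ = (u·v)/(|u||v|) = -1.2939/(√5.7686·√18.2786) ≈ -0.126007
θ = arccos(-0.126007) ≈ 97.24°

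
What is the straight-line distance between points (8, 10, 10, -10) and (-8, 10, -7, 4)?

√(Σ(x_i - y_i)²) = √((8 - (-8))² + (10 - 10)² + (10 - (-7))² + (-10 - 4)²)
= √(16² + 0² + 17² + (-14)²) = √(256 + 0 + 289 + 196) = √741 ≈ 27.2213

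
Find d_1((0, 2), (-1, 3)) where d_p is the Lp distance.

Σ|x_i - y_i| = |0 - (-1)| + |2 - 3| = 1 + 1 = 2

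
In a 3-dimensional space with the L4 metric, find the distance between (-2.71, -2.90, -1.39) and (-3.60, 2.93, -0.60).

(Σ|x_i - y_i|^4)^(1/4) = (|-2.71 - (-3.6)|^4 + |-2.9 - 2.93|^4 + |-1.39 - (-0.6)|^4)^(1/4)
= (0.89^4 + 5.83^4 + 0.79^4)^(1/4) ≈ (0.6274 + 1155.2453 + 0.3895)^(1/4) = (1156.2622)^(1/4) ≈ 5.8313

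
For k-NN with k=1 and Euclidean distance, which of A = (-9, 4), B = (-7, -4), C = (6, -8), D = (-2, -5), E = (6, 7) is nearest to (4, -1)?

Distances: d(A) ≈ 13.9284, d(B) ≈ 11.4018, d(C) ≈ 7.2801, d(D) ≈ 7.2111, d(E) ≈ 8.2462. Nearest: D = (-2, -5) with distance 7.2111.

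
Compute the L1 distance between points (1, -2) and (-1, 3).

Σ|x_i - y_i| = |1 - (-1)| + |-2 - 3| = 2 + 5 = 7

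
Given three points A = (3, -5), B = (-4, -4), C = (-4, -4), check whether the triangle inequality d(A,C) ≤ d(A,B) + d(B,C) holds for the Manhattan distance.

d(A,B) = 7 + 1 = 8, d(B,C) = 0 + 0 = 0, d(A,C) = 7 + 1 = 8.
d(A,C) = 8 ≤ 8 + 0 = 8. Triangle inequality is satisfied.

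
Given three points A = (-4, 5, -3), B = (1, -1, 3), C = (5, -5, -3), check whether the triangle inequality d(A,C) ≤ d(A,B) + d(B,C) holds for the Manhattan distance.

d(A,B) = 5 + 6 + 6 = 17, d(B,C) = 4 + 4 + 6 = 14, d(A,C) = 9 + 10 + 0 = 19.
d(A,C) = 19 ≤ 17 + 14 = 31. Triangle inequality is satisfied.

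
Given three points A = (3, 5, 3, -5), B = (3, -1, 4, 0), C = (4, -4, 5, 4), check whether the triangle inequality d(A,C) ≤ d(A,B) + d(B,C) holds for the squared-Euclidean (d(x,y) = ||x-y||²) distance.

d(A,B) = 0² + 6² + 1² + 5² = 62, d(B,C) = 1² + 3² + 1² + 4² = 27, d(A,C) = 1² + 9² + 2² + 9² = 167.
d(A,C) = 167 > 62 + 27 = 89. Triangle inequality is VIOLATED. (Squared-Euclidean is not a metric — this is a counterexample.)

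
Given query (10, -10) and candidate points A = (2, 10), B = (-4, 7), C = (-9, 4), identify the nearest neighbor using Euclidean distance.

Distances: d(A) ≈ 21.5407, d(B) ≈ 22.0227, d(C) ≈ 23.6008. Nearest: A = (2, 10) with distance 21.5407.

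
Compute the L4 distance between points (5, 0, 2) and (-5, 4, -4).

(Σ|x_i - y_i|^4)^(1/4) = (|5 - (-5)|^4 + |0 - 4|^4 + |2 - (-4)|^4)^(1/4)
= (10^4 + 4^4 + 6^4)^(1/4) = (10000 + 256 + 1296)^(1/4) = (11552)^(1/4) ≈ 10.3673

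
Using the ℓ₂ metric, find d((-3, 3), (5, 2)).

√(Σ(x_i - y_i)²) = √((-3 - 5)² + (3 - 2)²)
= √((-8)² + 1²) = √(64 + 1) = √65 ≈ 8.0623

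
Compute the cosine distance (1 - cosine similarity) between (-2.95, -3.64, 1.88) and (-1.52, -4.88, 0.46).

With u = (-2.95, -3.64, 1.88), v = (-1.52, -4.88, 0.46):
u·v = (-2.95)·(-1.52) + (-3.64)·(-4.88) + 1.88·0.46 = 4.484 + 17.7632 + 0.8648 = 23.112.
|u| = √((-2.95)² + (-3.64)² + 1.88²) = √(8.7025 + 13.2496 + 3.5344) = √25.4865, |v| = √((-1.52)² + (-4.88)² + 0.46²) = √(2.3104 + 23.8144 + 0.2116) = √26.3364.
cos θ = (u·v)/(|u||v|) = 23.112/(√25.4865·√26.3364) ≈ 0.8921
Cosine distance = 1 - cos θ ≈ 1 - 0.8921 = 0.1079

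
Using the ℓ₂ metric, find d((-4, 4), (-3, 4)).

√(Σ(x_i - y_i)²) = √((-4 - (-3))² + (4 - 4)²)
= √((-1)² + 0²) = √(1 + 0) = √1 = 1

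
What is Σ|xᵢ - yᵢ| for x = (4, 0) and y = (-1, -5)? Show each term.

Σ|x_i - y_i| = |4 - (-1)| + |0 - (-5)| = 5 + 5 = 10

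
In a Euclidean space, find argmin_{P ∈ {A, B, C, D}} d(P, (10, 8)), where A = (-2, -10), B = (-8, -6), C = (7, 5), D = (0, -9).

Distances: d(A) ≈ 21.6333, d(B) ≈ 22.8035, d(C) ≈ 4.2426, d(D) ≈ 19.7231. Nearest: C = (7, 5) with distance 4.2426.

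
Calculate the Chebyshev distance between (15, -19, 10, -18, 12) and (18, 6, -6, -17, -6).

max(|x_i - y_i|) = max(|15 - 18|, |-19 - 6|, |10 - (-6)|, |-18 - (-17)|, |12 - (-6)|) = max(3, 25, 16, 1, 18) = 25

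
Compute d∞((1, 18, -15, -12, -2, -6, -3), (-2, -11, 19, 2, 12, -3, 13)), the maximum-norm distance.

max(|x_i - y_i|) = max(|1 - (-2)|, |18 - (-11)|, |-15 - 19|, |-12 - 2|, |-2 - 12|, |-6 - (-3)|, |-3 - 13|) = max(3, 29, 34, 14, 14, 3, 16) = 34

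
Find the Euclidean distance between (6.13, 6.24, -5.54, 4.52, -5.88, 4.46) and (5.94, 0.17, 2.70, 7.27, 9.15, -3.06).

√(Σ(x_i - y_i)²) = √((6.13 - 5.94)² + (6.24 - 0.17)² + (-5.54 - 2.7)² + (4.52 - 7.27)² + (-5.88 - 9.15)² + (4.46 - (-3.06))²)
= √(0.19² + 6.07² + (-8.24)² + (-2.75)² + (-15.03)² + 7.52²) = √(0.0361 + 36.8449 + 67.8976 + 7.5625 + 225.9009 + 56.5504) = √394.7924 ≈ 19.8694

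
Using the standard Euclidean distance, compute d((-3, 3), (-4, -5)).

(Σ|x_i - y_i|^2)^(1/2) = (|-3 - (-4)|^2 + |3 - (-5)|^2)^(1/2)
= (1^2 + 8^2)^(1/2) = (1 + 64)^(1/2) = (65)^(1/2) ≈ 8.0623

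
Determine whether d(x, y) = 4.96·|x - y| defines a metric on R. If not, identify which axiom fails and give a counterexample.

Yes. Since |x - y| is a metric on R and 4.96 > 0, the positive scalar multiple 4.96·|x - y| is also a metric: scaling by a positive constant preserves non-negativity, identity (d=0 ⟺ |x-y|=0 ⟺ x=y), symmetry, and the triangle inequality.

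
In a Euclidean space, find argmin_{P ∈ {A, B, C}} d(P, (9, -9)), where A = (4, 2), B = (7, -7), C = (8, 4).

Distances: d(A) ≈ 12.083, d(B) ≈ 2.8284, d(C) ≈ 13.0384. Nearest: B = (7, -7) with distance 2.8284.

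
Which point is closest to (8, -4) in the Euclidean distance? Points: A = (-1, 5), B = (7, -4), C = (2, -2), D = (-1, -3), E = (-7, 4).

Distances: d(A) ≈ 12.7279, d(B) = 1, d(C) ≈ 6.3246, d(D) ≈ 9.0554, d(E) = 17. Nearest: B = (7, -4) with distance 1.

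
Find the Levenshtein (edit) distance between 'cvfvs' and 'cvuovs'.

Let D[i][j] be the edit distance between the first i characters of 'cvfvs' and the first j characters of 'cvuovs', with D[i][0] = i, D[0][j] = j, and D[i][j] = D[i-1][j-1] if the characters match, else 1 + min(D[i-1][j], D[i][j-1], D[i-1][j-1]). Filling the table (rows: prefixes of 'cvfvs', columns: prefixes of 'cvuovs'):
     ε  c  v  u  o  v  s
  ε  0  1  2  3  4  5  6
  c  1  0  1  2  3  4  5
  v  2  1  0  1  2  3  4
  f  3  2  1  1  2  3  4
  v  4  3  2  2  2  2  3
  s  5  4  3  3  3  3  2
The bottom-right entry gives D[5][6] = 2, so no sequence of fewer than 2 edits works. Backtracking through the table gives one optimal edit sequence (2 edits):
  cvfvs → cvufvs (ins u @3)
  cvufvs → cvuovs (sub f→o @4)
Edit distance = 2.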